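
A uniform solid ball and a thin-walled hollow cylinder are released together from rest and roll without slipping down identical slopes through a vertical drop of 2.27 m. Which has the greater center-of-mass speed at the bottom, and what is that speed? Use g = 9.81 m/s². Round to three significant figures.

the uniform solid ball, at v ≈ 5.64 m/s

For rolling without slipping, Mgh = ½(1+k)Mv² where k = I/(MR²), so v = √(2gh/(1+k)).
Uniform solid ball: k = 0.4, giving v = √(2×9.81×2.27/1.4) = 5.64 m/s.
Thin-walled hollow cylinder: k = 1, giving v = √(2×9.81×2.27/2) = 4.719 m/s.
The smaller k wins: the uniform solid ball, at ≈ 5.64 m/s.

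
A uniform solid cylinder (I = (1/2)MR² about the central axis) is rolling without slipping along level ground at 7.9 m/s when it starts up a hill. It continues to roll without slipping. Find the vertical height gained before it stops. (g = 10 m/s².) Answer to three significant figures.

h ≈ 4.68 m

With I = (1/2)MR², the ratio k = I/(MR²) is 0.5.
The rolling condition ω = v/R makes the rotational term ½I(v/R)² = ½kMv², so KE_total = ½(1+k)Mv² = (3/4)Mv².
At the top the kinetic energy is zero, so (3/4)Mv₀² = Mgh.
Thus h = (1+k)v₀²/(2g) = 1.5 × 7.9² / (2 × 10) ≈ 4.68 m.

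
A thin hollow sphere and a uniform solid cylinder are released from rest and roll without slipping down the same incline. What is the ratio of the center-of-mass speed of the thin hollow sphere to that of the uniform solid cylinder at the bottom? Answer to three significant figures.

v_ratio ≈ 0.949

Each satisfies Mgh = ½(1+k)Mv² with k = I/(MR²), so v ∝ 1/√(1+k).
For the thin hollow sphere k = 2/3; for the uniform solid cylinder k = 0.5.
v₁/v₂ = √((1+k₂)/(1+k₁)) = √(1.5/1.667) ≈ 0.949.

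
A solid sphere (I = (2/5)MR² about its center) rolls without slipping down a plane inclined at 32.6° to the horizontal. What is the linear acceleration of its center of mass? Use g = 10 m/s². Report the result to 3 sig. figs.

The moment of inertia is (2/5)MR², giving k ≡ I/(MR²) = 0.4.
Newton's second law down the slope: Mg sinθ − f = Ma. The torque equation fR = Iα (with α = a/R) gives f = kMa.
Eliminating f: Mg sinθ = (1+k)Ma, so a = g sinθ/(1+k) = 10 × sin32.6° / 1.4 ≈ 3.85 m/s².

a ≈ 3.85 m/s²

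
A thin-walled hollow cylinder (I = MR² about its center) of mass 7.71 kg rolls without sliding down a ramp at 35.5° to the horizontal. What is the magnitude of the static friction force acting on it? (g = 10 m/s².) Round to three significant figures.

f ≈ 22.4 N

With I = MR², the ratio k = I/(MR²) is 1.
Newton's second law down the slope: Mg sinθ − f = Ma. The torque equation fR = Iα (with α = a/R) gives f = kMa.
Combining, a = g sinθ/(1+k) and f = kMa = kMg sinθ/(1+k).
f = 1 × 7.71 × 10 × sin35.5° / 2 ≈ 22.4 N.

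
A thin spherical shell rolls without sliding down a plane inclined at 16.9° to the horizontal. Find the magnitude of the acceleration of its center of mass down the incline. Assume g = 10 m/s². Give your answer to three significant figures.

With I = (2/3)MR², the ratio k = I/(MR²) is 2/3.
Newton's second law down the slope: Mg sinθ − f = Ma. The torque equation fR = Iα (with α = a/R) gives f = kMa.
Eliminating f: Mg sinθ = (1+k)Ma, so a = g sinθ/(1+k) = 10 × sin16.9° / 1.667 ≈ 1.74 m/s².

a ≈ 1.74 m/s²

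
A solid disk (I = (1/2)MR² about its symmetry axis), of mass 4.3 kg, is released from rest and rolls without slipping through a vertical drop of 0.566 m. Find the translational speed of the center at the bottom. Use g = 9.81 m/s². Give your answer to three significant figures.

With I = (1/2)MR², the ratio k = I/(MR²) is 0.5.
Pure rolling means v = ωR; then KE = ½Mv² + ½I(v/R)² = ½(1+k)Mv² = (3/4)Mv².
Setting Mgh = (3/4)Mv² gives v = √(2gh/(1+k)) = √(2·9.81·0.566/1.5) ≈ 2.72 m/s.

v ≈ 2.72 m/s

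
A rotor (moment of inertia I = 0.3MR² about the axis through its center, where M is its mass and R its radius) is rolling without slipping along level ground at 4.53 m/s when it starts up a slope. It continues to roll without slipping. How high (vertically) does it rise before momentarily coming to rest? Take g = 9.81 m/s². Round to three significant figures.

With I = 0.3MR², the ratio k = I/(MR²) is 0.3.
Since it rolls without slipping, ω = v/R and KE = ½Mv² + ½Iω² = ½(1+k)Mv² = (13/20)Mv².
All of this converts to potential energy at the highest point: (13/20)Mv₀² = Mgh.
Thus h = (1+k)v₀²/(2g) = 1.3 × 4.53² / (2 × 9.81) ≈ 1.36 m.

h ≈ 1.36 m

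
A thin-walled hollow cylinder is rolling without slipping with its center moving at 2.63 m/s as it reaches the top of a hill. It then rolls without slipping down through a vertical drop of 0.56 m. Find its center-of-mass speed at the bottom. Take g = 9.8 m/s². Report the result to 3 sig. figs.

Here I = MR², so the shape factor k = I/(MR²) = 1.
Pure rolling means v = ωR; then KE = ½Mv² + ½I(v/R)² = ½(1+k)Mv² = Mv².
Energy conservation: Mv₀² + Mgh = Mv², so v² = v₀² + 2gh/(1+k).
v = √(2.63² + 2×9.8×0.56/2) = √12.4 ≈ 3.52 m/s.

v ≈ 3.52 m/s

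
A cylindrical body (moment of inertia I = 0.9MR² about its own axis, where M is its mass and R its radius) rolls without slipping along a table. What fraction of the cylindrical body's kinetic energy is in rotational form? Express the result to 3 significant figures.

fraction ≈ 0.474

Here I = 0.9MR², so the shape factor k = I/(MR²) = 0.9.
With ω = v/R, KE_trans = ½Mv² and KE_rot = ½Iω² = ½kMv², so KE_total = ½(1+k)Mv².
The rotational fraction is therefore k/(1+k) = 0.9/1.9 ≈ 0.474.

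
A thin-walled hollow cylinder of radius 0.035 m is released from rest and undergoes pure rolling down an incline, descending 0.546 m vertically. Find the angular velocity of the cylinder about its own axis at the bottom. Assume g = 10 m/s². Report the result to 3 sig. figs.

Here I = MR², so the shape factor k = I/(MR²) = 1.
Since it rolls without slipping, ω = v/R and KE = ½Mv² + ½Iω² = ½(1+k)Mv² = Mv².
Energy conservation Mgh = ½(1+k)Mv² gives v = √(2gh/(1+k)) = √(2 × 10 × 0.546 / 2) = 2.337 m/s.
The angular speed follows from ω = v/R = 2.337/0.035 ≈ 66.8 rad/s.

ω ≈ 66.8 rad/s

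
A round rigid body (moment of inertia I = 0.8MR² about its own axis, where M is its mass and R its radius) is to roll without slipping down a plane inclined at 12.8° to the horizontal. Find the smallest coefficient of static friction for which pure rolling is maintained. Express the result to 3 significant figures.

μ_min ≈ 0.101

With I = 0.8MR², the ratio k = I/(MR²) is 0.8.
Newton's second law down the slope: Mg sinθ − f = Ma. The torque equation fR = Iα (with α = a/R) gives f = kMa.
These give a = g sinθ/(1+k) and the required friction f = kMg sinθ/(1+k).
The normal force is N = Mg cosθ, so μ_min = f/N = k tanθ/(1+k).
μ_min = 0.8 × tan12.8° / 1.8 ≈ 0.101.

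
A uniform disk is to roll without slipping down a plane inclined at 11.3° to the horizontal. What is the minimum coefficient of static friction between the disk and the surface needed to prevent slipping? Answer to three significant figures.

μ_min ≈ 0.0666

The moment of inertia is (1/2)MR², giving k ≡ I/(MR²) = 0.5.
Newton's second law down the slope: Mg sinθ − f = Ma. The torque equation fR = Iα (with α = a/R) gives f = kMa.
These give a = g sinθ/(1+k) and the required friction f = kMg sinθ/(1+k).
With N = Mg cosθ, the no-slip condition f ≤ μN gives μ_min = f/N = k tanθ/(1+k).
μ_min = 0.5 × tan11.3° / 1.5 ≈ 0.0666.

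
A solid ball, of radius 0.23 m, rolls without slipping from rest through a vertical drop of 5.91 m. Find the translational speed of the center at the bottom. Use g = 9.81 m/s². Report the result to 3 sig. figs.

Here I = (2/5)MR², so the shape factor k = I/(MR²) = 0.4.
Rolling without slipping gives ω = v/R, so the total kinetic energy is ½Mv² + ½Iω² = ½(1+k)Mv² = (7/10)Mv².
Setting Mgh = (7/10)Mv² gives v = √(2gh/(1+k)) = √(2·9.81·5.91/1.4) ≈ 9.10 m/s.

v ≈ 9.10 m/s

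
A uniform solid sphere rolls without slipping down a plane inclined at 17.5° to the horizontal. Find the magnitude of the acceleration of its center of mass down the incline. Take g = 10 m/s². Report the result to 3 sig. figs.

a ≈ 2.15 m/s²

Here I = (2/5)MR², so the shape factor k = I/(MR²) = 0.4.
Translational: Mg sinθ − f = Ma. Rotational about the CM: fR = Iα = kMRa, so f = kMa.
Eliminating f: Mg sinθ = (1+k)Ma, so a = g sinθ/(1+k) = 10 × sin17.5° / 1.4 ≈ 2.15 m/s².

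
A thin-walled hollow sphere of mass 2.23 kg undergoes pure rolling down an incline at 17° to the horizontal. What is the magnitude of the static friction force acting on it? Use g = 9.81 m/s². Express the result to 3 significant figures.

f ≈ 2.56 N

For this body I = (2/3)MR², i.e. k = I/(MR²) = 2/3.
Translational: Mg sinθ − f = Ma. Rotational about the CM: fR = Iα = kMRa, so f = kMa.
Combining, a = g sinθ/(1+k) and f = kMa = kMg sinθ/(1+k).
f = (2/3) × 2.23 × 9.81 × sin17° / 1.667 ≈ 2.56 N.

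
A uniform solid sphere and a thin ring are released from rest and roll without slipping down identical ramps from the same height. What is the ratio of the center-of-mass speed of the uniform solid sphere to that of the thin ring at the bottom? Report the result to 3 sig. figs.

Each satisfies Mgh = ½(1+k)Mv² with k = I/(MR²), so v ∝ 1/√(1+k).
For the uniform solid sphere k = 0.4; for the thin ring k = 1.
v₁/v₂ = √((1+k₂)/(1+k₁)) = √(2/1.4) ≈ 1.20.

v_ratio ≈ 1.20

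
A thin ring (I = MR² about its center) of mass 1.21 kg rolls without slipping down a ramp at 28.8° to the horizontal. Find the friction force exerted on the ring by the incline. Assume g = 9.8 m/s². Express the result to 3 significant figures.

Here I = MR², so the shape factor k = I/(MR²) = 1.
Newton's second law down the slope: Mg sinθ − f = Ma. The torque equation fR = Iα (with α = a/R) gives f = kMa.
Combining, a = g sinθ/(1+k) and f = kMa = kMg sinθ/(1+k).
f = 1 × 1.21 × 9.8 × sin28.8° / 2 ≈ 2.86 N.

f ≈ 2.86 N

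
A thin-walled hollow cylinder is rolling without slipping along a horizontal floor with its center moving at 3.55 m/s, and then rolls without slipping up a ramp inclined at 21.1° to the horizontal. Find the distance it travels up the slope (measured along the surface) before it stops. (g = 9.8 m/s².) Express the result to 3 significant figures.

For this body I = MR², i.e. k = I/(MR²) = 1.
The rolling condition ω = v/R makes the rotational term ½I(v/R)² = ½kMv², so KE_total = ½(1+k)Mv² = Mv².
Setting this equal to Mgh gives the vertical rise h = (1+k)v₀²/(2g) = 2×3.55²/(2×9.8) = 1.286 m.
Along the incline, d = h/sinθ = 1.286/sin21.1° ≈ 3.57 m.

d ≈ 3.57 m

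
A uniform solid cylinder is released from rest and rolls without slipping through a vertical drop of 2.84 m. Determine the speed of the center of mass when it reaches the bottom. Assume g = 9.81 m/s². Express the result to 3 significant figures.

v ≈ 6.09 m/s

With I = (1/2)MR², the ratio k = I/(MR²) is 0.5.
Since it rolls without slipping, ω = v/R and KE = ½Mv² + ½Iω² = ½(1+k)Mv² = (3/4)Mv².
Setting Mgh = (3/4)Mv² gives v = √(2gh/(1+k)) = √(2·9.81·2.84/1.5) ≈ 6.09 m/s.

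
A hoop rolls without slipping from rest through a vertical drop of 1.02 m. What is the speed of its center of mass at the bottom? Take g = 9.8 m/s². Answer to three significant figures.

v ≈ 3.16 m/s

For this body I = MR², i.e. k = I/(MR²) = 1.
The rolling condition ω = v/R makes the rotational term ½I(v/R)² = ½kMv², so KE_total = ½(1+k)Mv² = Mv².
Energy conservation: Mgh = Mv², so v = √(2gh/(1+k)) = √(2 × 9.8 × 1.02 / 2) ≈ 3.16 m/s.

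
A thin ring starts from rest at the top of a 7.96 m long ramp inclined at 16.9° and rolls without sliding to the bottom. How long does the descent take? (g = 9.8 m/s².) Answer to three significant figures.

t ≈ 3.34 s

With I = MR², the ratio k = I/(MR²) is 1.
Newton's second law down the slope: Mg sinθ − f = Ma. The torque equation fR = Iα (with α = a/R) gives f = kMa.
Hence a = g sinθ/(1+k) = 9.8×sin16.9°/2 = 1.424 m/s².
Starting from rest, L = ½at², so t = √(2L/a) = √(2×7.96/1.424) ≈ 3.34 s.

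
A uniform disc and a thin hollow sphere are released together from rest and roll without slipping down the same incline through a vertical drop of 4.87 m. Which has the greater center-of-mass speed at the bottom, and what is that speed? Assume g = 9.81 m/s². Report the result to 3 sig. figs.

For rolling without slipping, Mgh = ½(1+k)Mv² where k = I/(MR²), so v = √(2gh/(1+k)).
Uniform disc: k = 0.5, giving v = √(2×9.81×4.87/1.5) = 7.981 m/s.
Thin hollow sphere: k = 2/3, giving v = √(2×9.81×4.87/1.667) = 7.572 m/s.
The smaller k wins: the uniform disc, at ≈ 7.98 m/s.

the uniform disc, at v ≈ 7.98 m/s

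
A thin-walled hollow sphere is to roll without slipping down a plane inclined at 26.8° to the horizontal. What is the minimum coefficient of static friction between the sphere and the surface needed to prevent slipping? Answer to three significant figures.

μ_min ≈ 0.202

With I = (2/3)MR², the ratio k = I/(MR²) is 2/3.
Newton's second law down the slope: Mg sinθ − f = Ma. The torque equation fR = Iα (with α = a/R) gives f = kMa.
These give a = g sinθ/(1+k) and the required friction f = kMg sinθ/(1+k).
With N = Mg cosθ, the no-slip condition f ≤ μN gives μ_min = f/N = k tanθ/(1+k).
μ_min = (2/3) × tan26.8° / 1.667 ≈ 0.202.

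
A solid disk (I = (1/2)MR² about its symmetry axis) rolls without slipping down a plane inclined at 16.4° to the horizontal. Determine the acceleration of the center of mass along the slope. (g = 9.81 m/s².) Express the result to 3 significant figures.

Here I = (1/2)MR², so the shape factor k = I/(MR²) = 0.5.
Along the incline Mg sinθ − f = Ma, and torque about the center fR = Iα = kMR²(a/R) gives f = kMa.
Eliminating f: Mg sinθ = (1+k)Ma, so a = g sinθ/(1+k) = 9.81 × sin16.4° / 1.5 ≈ 1.85 m/s².

a ≈ 1.85 m/s²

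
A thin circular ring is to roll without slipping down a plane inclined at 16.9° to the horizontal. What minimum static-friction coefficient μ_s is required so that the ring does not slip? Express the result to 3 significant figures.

For this body I = MR², i.e. k = I/(MR²) = 1.
Along the incline Mg sinθ − f = Ma, and torque about the center fR = Iα = kMR²(a/R) gives f = kMa.
These give a = g sinθ/(1+k) and the required friction f = kMg sinθ/(1+k).
The normal force is N = Mg cosθ, so μ_min = f/N = k tanθ/(1+k).
μ_min = 1 × tan16.9° / 2 ≈ 0.152.

μ_min ≈ 0.152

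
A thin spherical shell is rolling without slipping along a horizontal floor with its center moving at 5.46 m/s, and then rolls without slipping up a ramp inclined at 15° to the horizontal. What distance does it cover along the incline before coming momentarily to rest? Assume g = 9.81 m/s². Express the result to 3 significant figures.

For this body I = (2/3)MR², i.e. k = I/(MR²) = 2/3.
Rolling without slipping gives ω = v/R, so the total kinetic energy is ½Mv² + ½Iω² = ½(1+k)Mv² = (5/6)Mv².
Setting this equal to Mgh gives the vertical rise h = (1+k)v₀²/(2g) = 1.667×5.46²/(2×9.81) = 2.532 m.
The distance along the slope is d = h/sinθ = 2.532/sin15° ≈ 9.78 m.

d ≈ 9.78 m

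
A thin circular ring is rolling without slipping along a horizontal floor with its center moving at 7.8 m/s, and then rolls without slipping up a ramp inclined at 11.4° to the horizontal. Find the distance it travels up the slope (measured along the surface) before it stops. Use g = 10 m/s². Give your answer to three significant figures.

d ≈ 30.8 m

The moment of inertia is MR², giving k ≡ I/(MR²) = 1.
Rolling without slipping gives ω = v/R, so the total kinetic energy is ½Mv² + ½Iω² = ½(1+k)Mv² = Mv².
Setting this equal to Mgh gives the vertical rise h = (1+k)v₀²/(2g) = 2×7.8²/(2×10) = 6.084 m.
Along the incline, d = h/sinθ = 6.084/sin11.4° ≈ 30.8 m.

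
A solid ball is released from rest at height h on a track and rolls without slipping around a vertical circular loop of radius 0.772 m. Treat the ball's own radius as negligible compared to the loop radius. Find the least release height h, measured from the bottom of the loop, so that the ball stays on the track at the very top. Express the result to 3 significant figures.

h_min ≈ 2.08 m

With I = (2/5)MR², the ratio k = I/(MR²) is 0.4.
At the top of the loop, the minimum-contact condition is Mg = Mv_top²/r, so v_top² = gr.
With ω = v/R, the kinetic energy at speed v is ½(1+k)Mv² = (7/10)Mv².
Energy conservation from release (height h) to the top (height 2r): Mgh = Mg(2r) + (7/10)M·gr.
Thus h_min = 2r + (1+k)r/2 = r(2 + 1.4/2) = 0.772 × 2.7 ≈ 2.08 m.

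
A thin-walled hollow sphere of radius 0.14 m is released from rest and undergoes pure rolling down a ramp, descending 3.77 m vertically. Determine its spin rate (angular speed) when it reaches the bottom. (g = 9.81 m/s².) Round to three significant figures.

With I = (2/3)MR², the ratio k = I/(MR²) is 2/3.
Pure rolling means v = ωR; then KE = ½Mv² + ½I(v/R)² = ½(1+k)Mv² = (5/6)Mv².
Energy conservation Mgh = ½(1+k)Mv² gives v = √(2gh/(1+k)) = √(2 × 9.81 × 3.77 / 1.667) = 6.662 m/s.
The angular speed follows from ω = v/R = 6.662/0.14 ≈ 47.6 rad/s.

ω ≈ 47.6 rad/s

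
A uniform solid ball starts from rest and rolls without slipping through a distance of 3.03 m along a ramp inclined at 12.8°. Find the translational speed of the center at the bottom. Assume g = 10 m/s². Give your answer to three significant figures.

v ≈ 3.10 m/s

With I = (2/5)MR², the ratio k = I/(MR²) is 0.4.
Since it rolls without slipping, ω = v/R and KE = ½Mv² + ½Iω² = ½(1+k)Mv² = (7/10)Mv².
The vertical drop is h = L sinθ = 3.03 × sin12.8° = 0.6713 m.
Setting Mgh = (7/10)Mv² gives v = √(2gh/(1+k)) = √(2·10·0.6713/1.4) ≈ 3.10 m/s.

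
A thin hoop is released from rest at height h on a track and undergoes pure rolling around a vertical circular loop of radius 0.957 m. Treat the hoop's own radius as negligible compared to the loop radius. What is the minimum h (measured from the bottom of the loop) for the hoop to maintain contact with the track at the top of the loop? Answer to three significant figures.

h_min ≈ 2.87 m

For this body I = MR², i.e. k = I/(MR²) = 1.
At the top, contact is just lost when gravity alone supplies the centripetal force: Mg = Mv_top²/r, i.e. v_top² = gr.
With ω = v/R, the kinetic energy at speed v is ½(1+k)Mv² = Mv².
Energy conservation from release (height h) to the top (height 2r): Mgh = Mg(2r) + M·gr.
Thus h_min = 2r + (1+k)r/2 = r(2 + 2/2) = 0.957 × 3 ≈ 2.87 m.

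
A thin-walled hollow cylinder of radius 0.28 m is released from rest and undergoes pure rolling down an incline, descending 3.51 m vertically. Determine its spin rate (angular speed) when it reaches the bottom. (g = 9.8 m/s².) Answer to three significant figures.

ω ≈ 20.9 rad/s

With I = MR², the ratio k = I/(MR²) is 1.
Since it rolls without slipping, ω = v/R and KE = ½Mv² + ½Iω² = ½(1+k)Mv² = Mv².
Energy conservation Mgh = ½(1+k)Mv² gives v = √(2gh/(1+k)) = √(2 × 9.8 × 3.51 / 2) = 5.865 m/s.
The angular speed follows from ω = v/R = 5.865/0.28 ≈ 20.9 rad/s.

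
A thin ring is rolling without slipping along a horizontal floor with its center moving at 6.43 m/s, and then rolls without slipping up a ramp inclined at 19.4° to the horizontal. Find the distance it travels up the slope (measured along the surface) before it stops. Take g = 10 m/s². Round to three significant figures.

With I = MR², the ratio k = I/(MR²) is 1.
Pure rolling means v = ωR; then KE = ½Mv² + ½I(v/R)² = ½(1+k)Mv² = Mv².
Setting this equal to Mgh gives the vertical rise h = (1+k)v₀²/(2g) = 2×6.43²/(2×10) = 4.134 m.
Along the incline, d = h/sinθ = 4.134/sin19.4° ≈ 12.4 m.

d ≈ 12.4 m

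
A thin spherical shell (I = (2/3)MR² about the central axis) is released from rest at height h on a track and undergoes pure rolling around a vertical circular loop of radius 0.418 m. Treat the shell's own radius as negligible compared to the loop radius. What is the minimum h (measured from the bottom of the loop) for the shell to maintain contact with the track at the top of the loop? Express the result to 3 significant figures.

The moment of inertia is (2/3)MR², giving k ≡ I/(MR²) = 2/3.
At the top of the loop, the minimum-contact condition is Mg = Mv_top²/r, so v_top² = gr.
With ω = v/R, the kinetic energy at speed v is ½(1+k)Mv² = (5/6)Mv².
Energy conservation from release (height h) to the top (height 2r): Mgh = Mg(2r) + (5/6)M·gr.
Thus h_min = 2r + (1+k)r/2 = r(2 + 1.667/2) = 0.418 × 2.833 ≈ 1.18 m.

h_min ≈ 1.18 m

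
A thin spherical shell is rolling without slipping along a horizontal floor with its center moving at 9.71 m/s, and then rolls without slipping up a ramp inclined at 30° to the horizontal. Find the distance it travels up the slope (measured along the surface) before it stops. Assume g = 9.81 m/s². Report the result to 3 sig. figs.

d ≈ 16.0 m

Here I = (2/3)MR², so the shape factor k = I/(MR²) = 2/3.
Since it rolls without slipping, ω = v/R and KE = ½Mv² + ½Iω² = ½(1+k)Mv² = (5/6)Mv².
Setting this equal to Mgh gives the vertical rise h = (1+k)v₀²/(2g) = 1.667×9.71²/(2×9.81) = 8.009 m.
The distance along the slope is d = h/sinθ = 8.009/sin30° ≈ 16.0 m.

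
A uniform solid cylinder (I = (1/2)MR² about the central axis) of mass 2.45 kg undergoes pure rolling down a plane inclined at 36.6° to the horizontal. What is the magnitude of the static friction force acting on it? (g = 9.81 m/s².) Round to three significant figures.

f ≈ 4.78 N

The moment of inertia is (1/2)MR², giving k ≡ I/(MR²) = 0.5.
Translational: Mg sinθ − f = Ma. Rotational about the CM: fR = Iα = kMRa, so f = kMa.
Combining, a = g sinθ/(1+k) and f = kMa = kMg sinθ/(1+k).
f = 0.5 × 2.45 × 9.81 × sin36.6° / 1.5 ≈ 4.78 N.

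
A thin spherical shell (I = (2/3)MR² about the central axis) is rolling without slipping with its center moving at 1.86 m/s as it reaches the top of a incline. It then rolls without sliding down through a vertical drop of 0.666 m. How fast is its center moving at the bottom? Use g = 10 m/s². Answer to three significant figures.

The moment of inertia is (2/3)MR², giving k ≡ I/(MR²) = 2/3.
Rolling without slipping gives ω = v/R, so the total kinetic energy is ½Mv² + ½Iω² = ½(1+k)Mv² = (5/6)Mv².
Energy conservation: (5/6)Mv₀² + Mgh = (5/6)Mv², so v² = v₀² + 2gh/(1+k).
v = √(1.86² + 2×10×0.666/1.667) = √11.45 ≈ 3.38 m/s.

v ≈ 3.38 m/s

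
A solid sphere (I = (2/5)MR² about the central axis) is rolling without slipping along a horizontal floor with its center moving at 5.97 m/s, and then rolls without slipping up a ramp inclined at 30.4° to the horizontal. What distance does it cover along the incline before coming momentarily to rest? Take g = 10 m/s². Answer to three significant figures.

d ≈ 4.93 m

With I = (2/5)MR², the ratio k = I/(MR²) is 0.4.
Rolling without slipping gives ω = v/R, so the total kinetic energy is ½Mv² + ½Iω² = ½(1+k)Mv² = (7/10)Mv².
Setting this equal to Mgh gives the vertical rise h = (1+k)v₀²/(2g) = 1.4×5.97²/(2×10) = 2.495 m.
Along the incline, d = h/sinθ = 2.495/sin30.4° ≈ 4.93 m.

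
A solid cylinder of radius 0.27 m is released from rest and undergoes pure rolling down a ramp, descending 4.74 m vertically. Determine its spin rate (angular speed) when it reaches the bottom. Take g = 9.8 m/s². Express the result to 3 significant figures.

For this body I = (1/2)MR², i.e. k = I/(MR²) = 0.5.
Since it rolls without slipping, ω = v/R and KE = ½Mv² + ½Iω² = ½(1+k)Mv² = (3/4)Mv².
Energy conservation Mgh = ½(1+k)Mv² gives v = √(2gh/(1+k)) = √(2 × 9.8 × 4.74 / 1.5) = 7.87 m/s.
The angular speed follows from ω = v/R = 7.87/0.27 ≈ 29.1 rad/s.

ω ≈ 29.1 rad/s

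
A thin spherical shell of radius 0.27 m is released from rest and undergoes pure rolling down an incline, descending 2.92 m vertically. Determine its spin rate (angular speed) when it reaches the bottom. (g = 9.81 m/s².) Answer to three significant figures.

Here I = (2/3)MR², so the shape factor k = I/(MR²) = 2/3.
The rolling condition ω = v/R makes the rotational term ½I(v/R)² = ½kMv², so KE_total = ½(1+k)Mv² = (5/6)Mv².
Energy conservation Mgh = ½(1+k)Mv² gives v = √(2gh/(1+k)) = √(2 × 9.81 × 2.92 / 1.667) = 5.863 m/s.
The angular speed follows from ω = v/R = 5.863/0.27 ≈ 21.7 rad/s.

ω ≈ 21.7 rad/s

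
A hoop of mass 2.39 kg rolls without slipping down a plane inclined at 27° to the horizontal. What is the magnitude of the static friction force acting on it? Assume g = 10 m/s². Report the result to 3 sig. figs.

For this body I = MR², i.e. k = I/(MR²) = 1.
Translational: Mg sinθ − f = Ma. Rotational about the CM: fR = Iα = kMRa, so f = kMa.
Combining, a = g sinθ/(1+k) and f = kMa = kMg sinθ/(1+k).
f = 1 × 2.39 × 10 × sin27° / 2 ≈ 5.43 N.

f ≈ 5.43 N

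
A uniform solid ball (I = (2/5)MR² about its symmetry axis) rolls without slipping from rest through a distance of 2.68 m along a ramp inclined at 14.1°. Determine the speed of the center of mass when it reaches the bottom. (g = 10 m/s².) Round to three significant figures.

Here I = (2/5)MR², so the shape factor k = I/(MR²) = 0.4.
The rolling condition ω = v/R makes the rotational term ½I(v/R)² = ½kMv², so KE_total = ½(1+k)Mv² = (7/10)Mv².
The vertical drop is h = L sinθ = 2.68 × sin14.1° = 0.6529 m.
Energy conservation: Mgh = (7/10)Mv², so v = √(2gh/(1+k)) = √(2 × 10 × 0.6529 / 1.4) ≈ 3.05 m/s.

v ≈ 3.05 m/s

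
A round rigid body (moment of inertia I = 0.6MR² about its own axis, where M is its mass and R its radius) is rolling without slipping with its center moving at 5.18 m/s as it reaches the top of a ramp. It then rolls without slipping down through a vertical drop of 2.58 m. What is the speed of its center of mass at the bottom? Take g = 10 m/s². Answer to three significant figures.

For this body I = 0.6MR², i.e. k = I/(MR²) = 0.6.
Since it rolls without slipping, ω = v/R and KE = ½Mv² + ½Iω² = ½(1+k)Mv² = (4/5)Mv².
Conserving energy between top and bottom: (4/5)Mv² = (4/5)Mv₀² + Mgh, hence v² = v₀² + 2gh/(1+k).
v = √(5.18² + 2×10×2.58/1.6) = √59.08 ≈ 7.69 m/s.

v ≈ 7.69 m/s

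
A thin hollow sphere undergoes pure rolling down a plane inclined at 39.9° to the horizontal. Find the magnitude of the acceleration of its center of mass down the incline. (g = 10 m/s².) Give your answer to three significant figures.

Here I = (2/3)MR², so the shape factor k = I/(MR²) = 2/3.
Along the incline Mg sinθ − f = Ma, and torque about the center fR = Iα = kMR²(a/R) gives f = kMa.
Eliminating f: Mg sinθ = (1+k)Ma, so a = g sinθ/(1+k) = 10 × sin39.9° / 1.667 ≈ 3.85 m/s².

a ≈ 3.85 m/s²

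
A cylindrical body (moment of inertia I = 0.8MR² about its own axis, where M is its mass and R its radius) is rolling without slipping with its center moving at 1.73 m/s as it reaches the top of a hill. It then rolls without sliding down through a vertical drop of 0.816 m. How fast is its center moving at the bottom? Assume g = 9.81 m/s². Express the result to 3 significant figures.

v ≈ 3.45 m/s

For this body I = 0.8MR², i.e. k = I/(MR²) = 0.8.
Rolling without slipping gives ω = v/R, so the total kinetic energy is ½Mv² + ½Iω² = ½(1+k)Mv² = (9/10)Mv².
Energy conservation: (9/10)Mv₀² + Mgh = (9/10)Mv², so v² = v₀² + 2gh/(1+k).
v = √(1.73² + 2×9.81×0.816/1.8) = √11.89 ≈ 3.45 m/s.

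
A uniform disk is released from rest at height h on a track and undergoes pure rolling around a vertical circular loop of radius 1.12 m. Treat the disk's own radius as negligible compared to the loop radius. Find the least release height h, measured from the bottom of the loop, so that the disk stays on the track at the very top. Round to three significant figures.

With I = (1/2)MR², the ratio k = I/(MR²) is 0.5.
At the top, contact is just lost when gravity alone supplies the centripetal force: Mg = Mv_top²/r, i.e. v_top² = gr.
With ω = v/R, the kinetic energy at speed v is ½(1+k)Mv² = (3/4)Mv².
Energy conservation from release (height h) to the top (height 2r): Mgh = Mg(2r) + (3/4)M·gr.
Thus h_min = 2r + (1+k)r/2 = r(2 + 1.5/2) = 1.12 × 2.75 ≈ 3.08 m.

h_min ≈ 3.08 m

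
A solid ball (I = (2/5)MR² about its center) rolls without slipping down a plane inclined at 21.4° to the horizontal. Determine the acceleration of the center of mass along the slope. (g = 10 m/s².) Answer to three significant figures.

The moment of inertia is (2/5)MR², giving k ≡ I/(MR²) = 0.4.
Translational: Mg sinθ − f = Ma. Rotational about the CM: fR = Iα = kMRa, so f = kMa.
Eliminating f: Mg sinθ = (1+k)Ma, so a = g sinθ/(1+k) = 10 × sin21.4° / 1.4 ≈ 2.61 m/s².

a ≈ 2.61 m/s²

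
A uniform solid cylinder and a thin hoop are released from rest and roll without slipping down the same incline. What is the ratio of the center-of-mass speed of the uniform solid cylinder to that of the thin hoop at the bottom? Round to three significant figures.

v_ratio ≈ 1.15

Each satisfies Mgh = ½(1+k)Mv² with k = I/(MR²), so v ∝ 1/√(1+k).
For the uniform solid cylinder k = 0.5; for the thin hoop k = 1.
v₁/v₂ = √((1+k₂)/(1+k₁)) = √(2/1.5) ≈ 1.15.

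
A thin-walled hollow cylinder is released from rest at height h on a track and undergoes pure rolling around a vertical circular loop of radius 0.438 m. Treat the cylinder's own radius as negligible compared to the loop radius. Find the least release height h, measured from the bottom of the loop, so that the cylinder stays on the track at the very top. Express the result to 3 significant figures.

h_min ≈ 1.31 m

Here I = MR², so the shape factor k = I/(MR²) = 1.
At the top, contact is just lost when gravity alone supplies the centripetal force: Mg = Mv_top²/r, i.e. v_top² = gr.
With ω = v/R, the kinetic energy at speed v is ½(1+k)Mv² = Mv².
Energy conservation from release (height h) to the top (height 2r): Mgh = Mg(2r) + M·gr.
Thus h_min = 2r + (1+k)r/2 = r(2 + 2/2) = 0.438 × 3 ≈ 1.31 m.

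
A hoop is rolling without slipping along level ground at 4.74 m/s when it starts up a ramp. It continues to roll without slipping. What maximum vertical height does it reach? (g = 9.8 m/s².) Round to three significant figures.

For this body I = MR², i.e. k = I/(MR²) = 1.
Rolling without slipping gives ω = v/R, so the total kinetic energy is ½Mv² + ½Iω² = ½(1+k)Mv² = Mv².
At the top the kinetic energy is zero, so Mv₀² = Mgh.
Thus h = (1+k)v₀²/(2g) = 2 × 4.74² / (2 × 9.8) ≈ 2.29 m.

h ≈ 2.29 m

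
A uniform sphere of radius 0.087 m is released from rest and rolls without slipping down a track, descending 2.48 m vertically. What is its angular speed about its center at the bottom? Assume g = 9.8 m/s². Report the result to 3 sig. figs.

ω ≈ 67.7 rad/s

The moment of inertia is (2/5)MR², giving k ≡ I/(MR²) = 0.4.
Since it rolls without slipping, ω = v/R and KE = ½Mv² + ½Iω² = ½(1+k)Mv² = (7/10)Mv².
Energy conservation Mgh = ½(1+k)Mv² gives v = √(2gh/(1+k)) = √(2 × 9.8 × 2.48 / 1.4) = 5.892 m/s.
Then ω = v/R = 5.892 / 0.087 ≈ 67.7 rad/s.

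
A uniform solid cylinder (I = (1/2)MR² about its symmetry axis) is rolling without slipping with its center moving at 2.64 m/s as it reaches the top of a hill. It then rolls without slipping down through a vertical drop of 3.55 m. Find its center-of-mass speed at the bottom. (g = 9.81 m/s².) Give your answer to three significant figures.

v ≈ 7.31 m/s

For this body I = (1/2)MR², i.e. k = I/(MR²) = 0.5.
Since it rolls without slipping, ω = v/R and KE = ½Mv² + ½Iω² = ½(1+k)Mv² = (3/4)Mv².
Conserving energy between top and bottom: (3/4)Mv² = (3/4)Mv₀² + Mgh, hence v² = v₀² + 2gh/(1+k).
v = √(2.64² + 2×9.81×3.55/1.5) = √53.4 ≈ 7.31 m/s.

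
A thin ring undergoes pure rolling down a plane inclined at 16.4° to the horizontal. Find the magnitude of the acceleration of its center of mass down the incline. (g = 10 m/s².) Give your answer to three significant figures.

Here I = MR², so the shape factor k = I/(MR²) = 1.
Translational: Mg sinθ − f = Ma. Rotational about the CM: fR = Iα = kMRa, so f = kMa.
Eliminating f: Mg sinθ = (1+k)Ma, so a = g sinθ/(1+k) = 10 × sin16.4° / 2 ≈ 1.41 m/s².

a ≈ 1.41 m/s²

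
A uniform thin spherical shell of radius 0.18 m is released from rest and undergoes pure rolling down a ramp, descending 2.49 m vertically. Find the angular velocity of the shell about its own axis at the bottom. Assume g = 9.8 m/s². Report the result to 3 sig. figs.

Here I = (2/3)MR², so the shape factor k = I/(MR²) = 2/3.
The rolling condition ω = v/R makes the rotational term ½I(v/R)² = ½kMv², so KE_total = ½(1+k)Mv² = (5/6)Mv².
Energy conservation Mgh = ½(1+k)Mv² gives v = √(2gh/(1+k)) = √(2 × 9.8 × 2.49 / 1.667) = 5.411 m/s.
The angular speed follows from ω = v/R = 5.411/0.18 ≈ 30.1 rad/s.

ω ≈ 30.1 rad/s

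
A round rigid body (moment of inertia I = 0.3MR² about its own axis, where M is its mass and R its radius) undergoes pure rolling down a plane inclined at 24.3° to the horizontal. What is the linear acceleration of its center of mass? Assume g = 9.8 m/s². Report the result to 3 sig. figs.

a ≈ 3.10 m/s²

The moment of inertia is 0.3MR², giving k ≡ I/(MR²) = 0.3.
Newton's second law down the slope: Mg sinθ − f = Ma. The torque equation fR = Iα (with α = a/R) gives f = kMa.
Eliminating f: Mg sinθ = (1+k)Ma, so a = g sinθ/(1+k) = 9.8 × sin24.3° / 1.3 ≈ 3.10 m/s².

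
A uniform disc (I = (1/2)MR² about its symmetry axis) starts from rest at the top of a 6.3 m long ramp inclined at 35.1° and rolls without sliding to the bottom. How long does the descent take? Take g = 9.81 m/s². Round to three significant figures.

For this body I = (1/2)MR², i.e. k = I/(MR²) = 0.5.
Along the incline Mg sinθ − f = Ma, and torque about the center fR = Iα = kMR²(a/R) gives f = kMa.
Hence a = g sinθ/(1+k) = 9.81×sin35.1°/1.5 = 3.761 m/s².
With constant a from rest, t = √(2L/a) = √(2·6.3/3.761) ≈ 1.83 s.

t ≈ 1.83 s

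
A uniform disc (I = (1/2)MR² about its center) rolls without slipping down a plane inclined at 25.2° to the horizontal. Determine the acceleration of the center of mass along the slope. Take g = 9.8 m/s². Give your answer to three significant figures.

The moment of inertia is (1/2)MR², giving k ≡ I/(MR²) = 0.5.
Translational: Mg sinθ − f = Ma. Rotational about the CM: fR = Iα = kMRa, so f = kMa.
Eliminating f: Mg sinθ = (1+k)Ma, so a = g sinθ/(1+k) = 9.8 × sin25.2° / 1.5 ≈ 2.78 m/s².

a ≈ 2.78 m/s²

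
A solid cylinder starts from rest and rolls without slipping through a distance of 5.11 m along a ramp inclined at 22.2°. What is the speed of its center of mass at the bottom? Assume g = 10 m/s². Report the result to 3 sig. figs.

Here I = (1/2)MR², so the shape factor k = I/(MR²) = 0.5.
The rolling condition ω = v/R makes the rotational term ½I(v/R)² = ½kMv², so KE_total = ½(1+k)Mv² = (3/4)Mv².
The vertical drop is h = L sinθ = 5.11 × sin22.2° = 1.931 m.
Energy conservation: Mgh = (3/4)Mv², so v = √(2gh/(1+k)) = √(2 × 10 × 1.931 / 1.5) ≈ 5.07 m/s.

v ≈ 5.07 m/s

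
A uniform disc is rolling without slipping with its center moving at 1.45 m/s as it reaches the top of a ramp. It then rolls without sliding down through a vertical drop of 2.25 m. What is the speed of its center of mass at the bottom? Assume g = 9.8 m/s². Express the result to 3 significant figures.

v ≈ 5.61 m/s

With I = (1/2)MR², the ratio k = I/(MR²) is 0.5.
Pure rolling means v = ωR; then KE = ½Mv² + ½I(v/R)² = ½(1+k)Mv² = (3/4)Mv².
Energy conservation: (3/4)Mv₀² + Mgh = (3/4)Mv², so v² = v₀² + 2gh/(1+k).
v = √(1.45² + 2×9.8×2.25/1.5) = √31.5 ≈ 5.61 m/s.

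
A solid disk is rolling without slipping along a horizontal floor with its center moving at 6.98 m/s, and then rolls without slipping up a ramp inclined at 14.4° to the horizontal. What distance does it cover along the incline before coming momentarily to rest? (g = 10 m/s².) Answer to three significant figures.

d ≈ 14.7 m

Here I = (1/2)MR², so the shape factor k = I/(MR²) = 0.5.
Pure rolling means v = ωR; then KE = ½Mv² + ½I(v/R)² = ½(1+k)Mv² = (3/4)Mv².
Setting this equal to Mgh gives the vertical rise h = (1+k)v₀²/(2g) = 1.5×6.98²/(2×10) = 3.654 m.
The distance along the slope is d = h/sinθ = 3.654/sin14.4° ≈ 14.7 m.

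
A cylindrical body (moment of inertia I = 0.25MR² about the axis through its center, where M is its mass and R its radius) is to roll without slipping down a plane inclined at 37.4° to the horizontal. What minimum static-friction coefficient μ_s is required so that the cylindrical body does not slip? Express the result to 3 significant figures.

μ_min ≈ 0.153

With I = 0.25MR², the ratio k = I/(MR²) is 0.25.
Along the incline Mg sinθ − f = Ma, and torque about the center fR = Iα = kMR²(a/R) gives f = kMa.
These give a = g sinθ/(1+k) and the required friction f = kMg sinθ/(1+k).
The normal force is N = Mg cosθ, so μ_min = f/N = k tanθ/(1+k).
μ_min = 0.25 × tan37.4° / 1.25 ≈ 0.153.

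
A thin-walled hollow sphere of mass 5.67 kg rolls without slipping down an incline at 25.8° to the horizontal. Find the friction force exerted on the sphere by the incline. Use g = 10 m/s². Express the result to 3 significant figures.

The moment of inertia is (2/3)MR², giving k ≡ I/(MR²) = 2/3.
Along the incline Mg sinθ − f = Ma, and torque about the center fR = Iα = kMR²(a/R) gives f = kMa.
Combining, a = g sinθ/(1+k) and f = kMa = kMg sinθ/(1+k).
f = (2/3) × 5.67 × 10 × sin25.8° / 1.667 ≈ 9.87 N.

f ≈ 9.87 N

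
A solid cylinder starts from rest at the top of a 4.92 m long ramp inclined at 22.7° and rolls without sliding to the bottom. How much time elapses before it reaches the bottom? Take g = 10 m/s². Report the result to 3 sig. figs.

For this body I = (1/2)MR², i.e. k = I/(MR²) = 0.5.
Newton's second law down the slope: Mg sinθ − f = Ma. The torque equation fR = Iα (with α = a/R) gives f = kMa.
Hence a = g sinθ/(1+k) = 10×sin22.7°/1.5 = 2.573 m/s².
With constant a from rest, t = √(2L/a) = √(2·4.92/2.573) ≈ 1.96 s.

t ≈ 1.96 s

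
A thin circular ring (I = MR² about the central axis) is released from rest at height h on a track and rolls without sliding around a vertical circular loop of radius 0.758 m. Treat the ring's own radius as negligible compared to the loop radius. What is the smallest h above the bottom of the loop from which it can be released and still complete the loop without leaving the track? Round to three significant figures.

h_min ≈ 2.27 m

Here I = MR², so the shape factor k = I/(MR²) = 1.
At the top of the loop, the minimum-contact condition is Mg = Mv_top²/r, so v_top² = gr.
With ω = v/R, the kinetic energy at speed v is ½(1+k)Mv² = Mv².
Energy conservation from release (height h) to the top (height 2r): Mgh = Mg(2r) + M·gr.
Thus h_min = 2r + (1+k)r/2 = r(2 + 2/2) = 0.758 × 3 ≈ 2.27 m.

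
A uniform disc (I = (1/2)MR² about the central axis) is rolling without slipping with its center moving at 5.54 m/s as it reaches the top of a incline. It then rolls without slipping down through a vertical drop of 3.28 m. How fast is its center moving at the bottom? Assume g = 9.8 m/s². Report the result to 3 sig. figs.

v ≈ 8.58 m/s

The moment of inertia is (1/2)MR², giving k ≡ I/(MR²) = 0.5.
Pure rolling means v = ωR; then KE = ½Mv² + ½I(v/R)² = ½(1+k)Mv² = (3/4)Mv².
Energy conservation: (3/4)Mv₀² + Mgh = (3/4)Mv², so v² = v₀² + 2gh/(1+k).
v = √(5.54² + 2×9.8×3.28/1.5) = √73.55 ≈ 8.58 m/s.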